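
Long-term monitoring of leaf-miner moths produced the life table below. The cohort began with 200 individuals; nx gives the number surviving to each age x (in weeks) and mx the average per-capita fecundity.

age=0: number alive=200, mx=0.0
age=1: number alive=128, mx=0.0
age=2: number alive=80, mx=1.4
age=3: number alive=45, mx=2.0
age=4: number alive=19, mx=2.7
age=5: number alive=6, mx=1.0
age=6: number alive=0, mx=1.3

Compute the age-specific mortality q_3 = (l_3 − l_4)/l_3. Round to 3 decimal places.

0.578

lx = nx/n0 = nx/200: 1, 0.64, 0.4, 0.225, 0.095, 0.03, 0
q_3 = (l_3 − l_4) / l_3 = (0.225 − 0.095) / 0.225
     = 0.13 / 0.225 = 0.577778… → 0.578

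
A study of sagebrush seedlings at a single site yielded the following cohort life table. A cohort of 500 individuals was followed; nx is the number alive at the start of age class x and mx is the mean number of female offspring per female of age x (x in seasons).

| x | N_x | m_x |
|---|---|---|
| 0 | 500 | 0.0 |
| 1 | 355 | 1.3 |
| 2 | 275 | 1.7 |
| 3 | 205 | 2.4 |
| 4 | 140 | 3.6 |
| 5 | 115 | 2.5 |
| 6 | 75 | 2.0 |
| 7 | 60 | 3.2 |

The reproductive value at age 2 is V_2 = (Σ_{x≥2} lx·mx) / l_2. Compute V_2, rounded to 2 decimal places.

7.61

lx = nx/n0 = nx/500: 1, 0.71, 0.55, 0.41, 0.28, 0.23, 0.15, 0.12
lx·mx for x ≥ 2: 0.935, 0.984, 1.008, 0.575, 0.3, 0.384 → sum = 4.186
V_2 = 4.186 / l_2 = 4.186 / 0.55 = 7.610909… → 7.61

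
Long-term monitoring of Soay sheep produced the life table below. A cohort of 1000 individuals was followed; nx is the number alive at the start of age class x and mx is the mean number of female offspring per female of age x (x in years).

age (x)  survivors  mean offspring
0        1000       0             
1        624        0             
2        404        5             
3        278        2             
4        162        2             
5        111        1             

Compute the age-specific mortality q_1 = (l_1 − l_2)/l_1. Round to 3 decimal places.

lx = nx/n0 = nx/1000: 1, 0.624, 0.404, 0.278, 0.162, 0.111
q_1 = (l_1 − l_2) / l_1 = (0.624 − 0.404) / 0.624
     = 0.22 / 0.624 = 0.352564… → 0.353

0.353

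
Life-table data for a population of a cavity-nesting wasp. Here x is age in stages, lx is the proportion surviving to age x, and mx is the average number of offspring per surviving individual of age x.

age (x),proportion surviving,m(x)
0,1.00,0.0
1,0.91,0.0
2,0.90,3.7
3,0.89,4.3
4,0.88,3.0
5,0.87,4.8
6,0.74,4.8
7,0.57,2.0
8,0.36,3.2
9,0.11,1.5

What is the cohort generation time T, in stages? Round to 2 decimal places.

4.48

lx·mx: 0, 0, 3.33, 3.827, 2.64, 4.176, 3.552, 1.14, 1.152, 0.165 → R0 = 19.982
x·lx·mx: 0, 0, 6.66, 11.481, 10.56, 20.88, 21.312, 7.98, 9.216, 1.485 → Σ = 89.574
T = 89.574 / 19.982 = 4.482734… → 4.48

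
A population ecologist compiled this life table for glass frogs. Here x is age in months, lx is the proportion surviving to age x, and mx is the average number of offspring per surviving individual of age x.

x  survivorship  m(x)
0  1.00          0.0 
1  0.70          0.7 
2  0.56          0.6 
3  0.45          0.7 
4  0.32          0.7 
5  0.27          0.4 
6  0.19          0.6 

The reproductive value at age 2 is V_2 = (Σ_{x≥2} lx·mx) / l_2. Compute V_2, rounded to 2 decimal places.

1.96

lx·mx for x ≥ 2: 0.336, 0.315, 0.224, 0.108, 0.114 → sum = 1.097
V_2 = 1.097 / l_2 = 1.097 / 0.56 = 1.958929… → 1.96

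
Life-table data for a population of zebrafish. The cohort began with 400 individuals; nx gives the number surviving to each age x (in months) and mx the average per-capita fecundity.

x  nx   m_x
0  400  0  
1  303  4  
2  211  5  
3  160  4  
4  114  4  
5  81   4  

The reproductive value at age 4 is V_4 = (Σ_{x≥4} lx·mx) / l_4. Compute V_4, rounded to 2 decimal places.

lx = nx/n0 = nx/400: 1, 0.7575, 0.5275, 0.4, 0.285, 0.2025
lx·mx for x ≥ 4: 1.14, 0.81 → sum = 1.95
V_4 = 1.95 / l_4 = 1.95 / 0.285 = 6.842105… → 6.84

6.84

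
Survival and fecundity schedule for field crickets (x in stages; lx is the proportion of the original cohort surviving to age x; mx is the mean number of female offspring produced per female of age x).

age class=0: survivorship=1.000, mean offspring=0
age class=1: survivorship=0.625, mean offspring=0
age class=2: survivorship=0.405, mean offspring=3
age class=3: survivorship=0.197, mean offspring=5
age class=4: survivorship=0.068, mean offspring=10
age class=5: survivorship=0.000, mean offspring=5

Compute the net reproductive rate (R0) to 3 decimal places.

2.880

lx·mx by age: 0, 0, 1.215, 0.985, 0.68, 0
R0 = Σ lx·mx = 2.88 → 2.880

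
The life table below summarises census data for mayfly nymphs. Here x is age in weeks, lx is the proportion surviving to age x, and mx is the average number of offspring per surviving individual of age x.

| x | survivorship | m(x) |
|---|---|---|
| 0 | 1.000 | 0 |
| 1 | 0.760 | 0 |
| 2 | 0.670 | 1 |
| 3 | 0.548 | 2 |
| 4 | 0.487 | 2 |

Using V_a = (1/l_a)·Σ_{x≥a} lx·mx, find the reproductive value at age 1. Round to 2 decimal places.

3.61

lx·mx for x ≥ 1: 0, 0.67, 1.096, 0.974 → sum = 2.74
V_1 = 2.74 / l_1 = 2.74 / 0.76 = 3.605263… → 3.61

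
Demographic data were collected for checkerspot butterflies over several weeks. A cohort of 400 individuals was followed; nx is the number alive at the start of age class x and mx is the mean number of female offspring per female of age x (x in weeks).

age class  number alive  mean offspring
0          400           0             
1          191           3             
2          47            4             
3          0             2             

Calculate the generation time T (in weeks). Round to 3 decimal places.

1.247

lx = nx/n0 = nx/400: 1, 0.4775, 0.1175, 0
lx·mx: 0, 1.4325, 0.47, 0 → R0 = 1.9025
x·lx·mx: 0, 1.4325, 0.94, 0 → Σ = 2.3725
T = 2.3725 / 1.9025 = 1.247043… → 1.247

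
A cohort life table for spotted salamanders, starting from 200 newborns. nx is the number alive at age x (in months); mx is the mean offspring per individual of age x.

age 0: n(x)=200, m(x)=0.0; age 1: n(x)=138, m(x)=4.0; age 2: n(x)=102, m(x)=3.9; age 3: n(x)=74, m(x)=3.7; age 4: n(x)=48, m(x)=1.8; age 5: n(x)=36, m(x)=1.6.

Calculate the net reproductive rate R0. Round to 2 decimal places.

6.84

lx = nx/n0 = nx/200: 1, 0.69, 0.51, 0.37, 0.24, 0.18
lx·mx by age: 0, 2.76, 1.989, 1.369, 0.432, 0.288
R0 = Σ lx·mx = 6.838 → 6.84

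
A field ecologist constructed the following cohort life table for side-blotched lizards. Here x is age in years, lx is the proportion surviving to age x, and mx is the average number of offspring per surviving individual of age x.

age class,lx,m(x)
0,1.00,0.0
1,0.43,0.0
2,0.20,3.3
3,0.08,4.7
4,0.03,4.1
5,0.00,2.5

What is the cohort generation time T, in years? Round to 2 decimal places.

lx·mx: 0, 0, 0.66, 0.376, 0.123, 0 → R0 = 1.159
x·lx·mx: 0, 0, 1.32, 1.128, 0.492, 0 → Σ = 2.94
T = 2.94 / 1.159 = 2.53667… → 2.54

2.54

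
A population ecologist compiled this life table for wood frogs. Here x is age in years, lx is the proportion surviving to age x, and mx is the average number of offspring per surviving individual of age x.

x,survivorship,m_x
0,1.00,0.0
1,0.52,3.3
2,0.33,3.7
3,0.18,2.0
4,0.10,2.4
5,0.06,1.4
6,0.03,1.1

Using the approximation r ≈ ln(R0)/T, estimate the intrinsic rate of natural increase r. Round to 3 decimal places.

0.695

R0 = Σ lx·mx = 0 + 1.716 + 1.221 + 0.36 + 0.24 + 0.084 + 0.033 = 3.654
Σ x·lx·mx = 6.816; T = 6.816/3.654 = 1.86535…
r ≈ ln(R0)/T = ln(3.654)/1.86535… = 0.69468… → 0.695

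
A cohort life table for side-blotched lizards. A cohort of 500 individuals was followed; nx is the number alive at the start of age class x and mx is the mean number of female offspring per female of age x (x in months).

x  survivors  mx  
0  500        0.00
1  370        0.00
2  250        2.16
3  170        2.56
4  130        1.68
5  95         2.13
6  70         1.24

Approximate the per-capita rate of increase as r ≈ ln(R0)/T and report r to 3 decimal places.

0.336

lx = nx/n0 = nx/500: 1, 0.74, 0.5, 0.34, 0.26, 0.19, 0.14
R0 = Σ lx·mx = 0 + 0 + 1.08 + 0.8704 + 0.4368 + 0.4047 + 0.1736 = 2.9655
Σ x·lx·mx = 9.5835; T = 9.5835/2.9655 = 3.23166…
r ≈ ln(R0)/T = ln(2.9655)/3.23166… = 0.33637… → 0.336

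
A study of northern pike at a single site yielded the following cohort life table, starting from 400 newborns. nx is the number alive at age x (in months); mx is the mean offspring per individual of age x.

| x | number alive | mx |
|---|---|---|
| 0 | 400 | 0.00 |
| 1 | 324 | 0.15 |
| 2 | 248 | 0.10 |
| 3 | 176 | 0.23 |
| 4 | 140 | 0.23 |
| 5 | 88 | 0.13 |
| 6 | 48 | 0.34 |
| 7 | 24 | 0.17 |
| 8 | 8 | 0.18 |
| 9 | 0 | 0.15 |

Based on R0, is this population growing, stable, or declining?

lx = nx/n0 = nx/400: 1, 0.81, 0.62, 0.44, 0.35, 0.22, 0.12, 0.06, 0.02, 0
R0 = Σ lx·mx = 0 + 0.1215 + 0.062 + 0.1012 + 0.0805 + 0.0286 + 0.0408 + 0.0102 + 0.0036 + 0 = 0.4484
R0 < 1, so the population is declining.

declining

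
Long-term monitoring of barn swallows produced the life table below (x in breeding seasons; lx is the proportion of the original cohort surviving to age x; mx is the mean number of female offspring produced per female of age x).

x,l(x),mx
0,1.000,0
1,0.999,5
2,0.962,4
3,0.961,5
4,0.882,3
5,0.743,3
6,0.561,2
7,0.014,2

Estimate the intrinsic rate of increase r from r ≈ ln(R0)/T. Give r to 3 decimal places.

1.051

R0 = Σ lx·mx = 0 + 4.995 + 3.848 + 4.805 + 2.646 + 2.229 + 1.122 + 0.028 = 19.673
Σ x·lx·mx = 55.763; T = 55.763/19.673 = 2.83449…
r ≈ ln(R0)/T = ln(19.673)/2.83449… = 1.05107… → 1.051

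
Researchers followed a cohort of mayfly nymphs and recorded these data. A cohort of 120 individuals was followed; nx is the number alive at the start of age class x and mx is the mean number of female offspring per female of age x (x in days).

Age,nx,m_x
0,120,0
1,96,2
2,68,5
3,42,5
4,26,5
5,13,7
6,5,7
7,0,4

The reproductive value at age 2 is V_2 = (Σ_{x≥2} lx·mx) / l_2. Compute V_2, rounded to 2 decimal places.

11.85

lx = nx/n0 = nx/120: 1, 0.8, 0.56667…, 0.35, 0.21667…, 0.10833…, 0.04167…, 0
lx·mx for x ≥ 2: 2.833333…, 1.75, 1.083333…, 0.758333…, 0.291667…, 0 → sum = 6.716667…
V_2 = 6.716667… / l_2 = 6.716667… / 0.566667… = 11.852941… → 11.85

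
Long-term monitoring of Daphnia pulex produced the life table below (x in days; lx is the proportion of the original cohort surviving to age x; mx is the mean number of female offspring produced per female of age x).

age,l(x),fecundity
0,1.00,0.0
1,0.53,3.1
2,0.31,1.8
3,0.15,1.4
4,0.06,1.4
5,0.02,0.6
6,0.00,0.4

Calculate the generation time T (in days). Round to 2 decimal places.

lx·mx: 0, 1.643, 0.558, 0.21, 0.084, 0.012, 0 → R0 = 2.507
x·lx·mx: 0, 1.643, 1.116, 0.63, 0.336, 0.06, 0 → Σ = 3.785
T = 3.785 / 2.507 = 1.509773… → 1.51

1.51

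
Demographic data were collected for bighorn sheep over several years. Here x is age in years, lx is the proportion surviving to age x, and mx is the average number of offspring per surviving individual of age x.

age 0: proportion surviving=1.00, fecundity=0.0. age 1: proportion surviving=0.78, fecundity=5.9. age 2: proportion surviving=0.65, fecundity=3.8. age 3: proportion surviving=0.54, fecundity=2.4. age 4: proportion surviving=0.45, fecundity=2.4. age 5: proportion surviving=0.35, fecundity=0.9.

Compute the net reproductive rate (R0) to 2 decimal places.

9.76

lx·mx by age: 0, 4.602, 2.47, 1.296, 1.08, 0.315
R0 = Σ lx·mx = 9.763 → 9.76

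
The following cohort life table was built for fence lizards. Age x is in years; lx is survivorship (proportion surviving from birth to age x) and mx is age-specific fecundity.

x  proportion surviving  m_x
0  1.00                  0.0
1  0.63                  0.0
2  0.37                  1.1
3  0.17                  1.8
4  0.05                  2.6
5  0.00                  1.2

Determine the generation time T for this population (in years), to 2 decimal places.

2.67

lx·mx: 0, 0, 0.407, 0.306, 0.13, 0 → R0 = 0.843
x·lx·mx: 0, 0, 0.814, 0.918, 0.52, 0 → Σ = 2.252
T = 2.252 / 0.843 = 2.671412… → 2.67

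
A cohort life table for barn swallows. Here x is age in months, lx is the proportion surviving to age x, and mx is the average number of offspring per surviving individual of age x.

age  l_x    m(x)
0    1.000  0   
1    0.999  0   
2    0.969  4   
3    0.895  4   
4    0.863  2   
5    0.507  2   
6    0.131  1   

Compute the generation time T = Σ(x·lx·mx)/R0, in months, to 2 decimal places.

lx·mx: 0, 0, 3.876, 3.58, 1.726, 1.014, 0.131 → R0 = 10.327
x·lx·mx: 0, 0, 7.752, 10.74, 6.904, 5.07, 0.786 → Σ = 31.252
T = 31.252 / 10.327 = 3.026242… → 3.03

3.03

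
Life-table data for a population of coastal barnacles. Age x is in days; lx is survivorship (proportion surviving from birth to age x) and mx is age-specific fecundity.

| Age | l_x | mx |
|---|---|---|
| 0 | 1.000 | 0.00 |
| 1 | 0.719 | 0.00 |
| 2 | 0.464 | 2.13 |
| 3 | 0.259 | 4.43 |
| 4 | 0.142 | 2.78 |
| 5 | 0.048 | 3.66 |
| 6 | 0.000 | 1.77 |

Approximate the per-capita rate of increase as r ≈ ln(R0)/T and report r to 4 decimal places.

R0 = Σ lx·mx = 0 + 0 + 0.98832 + 1.14737 + 0.39476 + 0.17568 + 0 = 2.70613
Σ x·lx·mx = 7.87619; T = 7.87619/2.70613 = 2.9105…
r ≈ ln(R0)/T = ln(2.70613)/2.9105… = 0.342044… → 0.3420

0.3420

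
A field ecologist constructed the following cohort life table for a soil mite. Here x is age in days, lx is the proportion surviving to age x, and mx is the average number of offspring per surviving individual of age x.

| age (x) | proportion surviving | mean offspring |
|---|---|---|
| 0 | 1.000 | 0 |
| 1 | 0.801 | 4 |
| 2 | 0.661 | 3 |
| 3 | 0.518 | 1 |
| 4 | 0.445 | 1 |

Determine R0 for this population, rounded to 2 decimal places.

lx·mx by age: 0, 3.204, 1.983, 0.518, 0.445
R0 = Σ lx·mx = 6.15 → 6.15

6.15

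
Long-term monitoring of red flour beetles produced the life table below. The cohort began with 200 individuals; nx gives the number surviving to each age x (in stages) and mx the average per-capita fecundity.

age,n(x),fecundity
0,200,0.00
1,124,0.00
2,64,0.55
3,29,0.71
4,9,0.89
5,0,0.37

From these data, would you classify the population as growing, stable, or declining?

lx = nx/n0 = nx/200: 1, 0.62, 0.32, 0.145, 0.045, 0
R0 = Σ lx·mx = 0 + 0 + 0.176 + 0.10295 + 0.04005 + 0 = 0.319
R0 < 1, so the population is declining.

declining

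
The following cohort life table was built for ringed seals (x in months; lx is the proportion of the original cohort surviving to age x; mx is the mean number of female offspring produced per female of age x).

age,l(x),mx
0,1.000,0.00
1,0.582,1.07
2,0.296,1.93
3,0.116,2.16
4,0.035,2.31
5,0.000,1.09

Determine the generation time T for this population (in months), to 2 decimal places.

lx·mx: 0, 0.62274, 0.57128, 0.25056, 0.08085, 0 → R0 = 1.52543
x·lx·mx: 0, 0.62274, 1.14256, 0.75168, 0.3234, 0 → Σ = 2.84038
T = 2.84038 / 1.52543 = 1.862019… → 1.86

1.86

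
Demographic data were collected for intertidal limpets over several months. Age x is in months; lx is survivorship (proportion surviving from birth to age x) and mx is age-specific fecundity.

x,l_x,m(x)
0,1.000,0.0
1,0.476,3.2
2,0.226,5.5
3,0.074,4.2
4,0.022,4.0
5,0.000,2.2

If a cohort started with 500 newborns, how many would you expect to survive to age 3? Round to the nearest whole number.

37

Expected survivors = N0 · l_3 = 500 × 0.074 = 37 → 37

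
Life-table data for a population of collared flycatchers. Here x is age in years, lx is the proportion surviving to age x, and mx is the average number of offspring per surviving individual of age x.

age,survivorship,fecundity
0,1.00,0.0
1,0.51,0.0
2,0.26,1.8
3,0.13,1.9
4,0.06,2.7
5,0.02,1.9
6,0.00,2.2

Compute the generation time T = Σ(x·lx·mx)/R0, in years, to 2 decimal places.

lx·mx: 0, 0, 0.468, 0.247, 0.162, 0.038, 0 → R0 = 0.915
x·lx·mx: 0, 0, 0.936, 0.741, 0.648, 0.19, 0 → Σ = 2.515
T = 2.515 / 0.915 = 2.748634… → 2.75

2.75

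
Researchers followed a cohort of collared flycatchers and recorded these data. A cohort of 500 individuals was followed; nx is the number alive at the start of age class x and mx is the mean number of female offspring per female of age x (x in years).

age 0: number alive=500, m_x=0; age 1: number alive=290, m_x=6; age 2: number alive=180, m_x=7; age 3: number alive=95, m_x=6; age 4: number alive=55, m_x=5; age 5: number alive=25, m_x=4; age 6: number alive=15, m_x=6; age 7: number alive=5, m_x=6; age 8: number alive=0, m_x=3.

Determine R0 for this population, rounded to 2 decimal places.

8.13

lx = nx/n0 = nx/500: 1, 0.58, 0.36, 0.19, 0.11, 0.05, 0.03, 0.01, 0
lx·mx by age: 0, 3.48, 2.52, 1.14, 0.55, 0.2, 0.18, 0.06, 0
R0 = Σ lx·mx = 8.13 → 8.13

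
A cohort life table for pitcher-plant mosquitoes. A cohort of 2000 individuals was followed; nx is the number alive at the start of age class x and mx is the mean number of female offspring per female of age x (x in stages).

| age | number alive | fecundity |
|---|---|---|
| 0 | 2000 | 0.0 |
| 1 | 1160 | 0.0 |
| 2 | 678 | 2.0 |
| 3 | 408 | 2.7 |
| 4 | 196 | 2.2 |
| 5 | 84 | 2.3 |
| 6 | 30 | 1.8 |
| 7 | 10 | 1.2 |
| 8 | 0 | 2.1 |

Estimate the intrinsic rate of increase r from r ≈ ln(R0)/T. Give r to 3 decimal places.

lx = nx/n0 = nx/2000: 1, 0.58, 0.339, 0.204, 0.098, 0.042, 0.015, 0.005, 0
R0 = Σ lx·mx = 0 + 0 + 0.678 + 0.5508 + 0.2156 + 0.0966 + 0.027 + 0.006 + 0 = 1.574
Σ x·lx·mx = 4.5578; T = 4.5578/1.574 = 2.89568…
r ≈ ln(R0)/T = ln(1.574)/2.89568… = 0.15665… → 0.157

0.157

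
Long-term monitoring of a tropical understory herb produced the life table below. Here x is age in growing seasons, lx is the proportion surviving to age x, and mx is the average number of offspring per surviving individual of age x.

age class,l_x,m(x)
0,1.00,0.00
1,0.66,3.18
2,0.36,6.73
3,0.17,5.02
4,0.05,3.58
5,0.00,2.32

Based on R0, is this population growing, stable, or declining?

R0 = Σ lx·mx = 0 + 2.0988 + 2.4228 + 0.8534 + 0.179 + 0 = 5.554
R0 > 1, so the population is growing.

growing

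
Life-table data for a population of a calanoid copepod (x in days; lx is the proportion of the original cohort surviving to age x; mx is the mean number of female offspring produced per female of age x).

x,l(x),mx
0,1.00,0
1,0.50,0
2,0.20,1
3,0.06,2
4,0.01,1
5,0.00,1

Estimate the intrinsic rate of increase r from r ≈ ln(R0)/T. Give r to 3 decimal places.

-0.457

R0 = Σ lx·mx = 0 + 0 + 0.2 + 0.12 + 0.01 + 0 = 0.33
Σ x·lx·mx = 0.8; T = 0.8/0.33 = 2.42424…
r ≈ ln(R0)/T = ln(0.33)/2.42424… = -0.45732… → -0.457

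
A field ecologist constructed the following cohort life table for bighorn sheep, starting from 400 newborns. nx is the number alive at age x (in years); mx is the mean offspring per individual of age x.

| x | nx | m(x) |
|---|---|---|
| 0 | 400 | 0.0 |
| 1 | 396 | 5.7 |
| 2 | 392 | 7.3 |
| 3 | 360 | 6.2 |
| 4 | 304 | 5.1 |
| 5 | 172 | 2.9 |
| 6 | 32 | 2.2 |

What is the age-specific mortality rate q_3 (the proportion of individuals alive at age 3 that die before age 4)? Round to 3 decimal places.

0.156

lx = nx/n0 = nx/400: 1, 0.99, 0.98, 0.9, 0.76, 0.43, 0.08
q_3 = (l_3 − l_4) / l_3 = (0.9 − 0.76) / 0.9
     = 0.14 / 0.9 = 0.155556… → 0.156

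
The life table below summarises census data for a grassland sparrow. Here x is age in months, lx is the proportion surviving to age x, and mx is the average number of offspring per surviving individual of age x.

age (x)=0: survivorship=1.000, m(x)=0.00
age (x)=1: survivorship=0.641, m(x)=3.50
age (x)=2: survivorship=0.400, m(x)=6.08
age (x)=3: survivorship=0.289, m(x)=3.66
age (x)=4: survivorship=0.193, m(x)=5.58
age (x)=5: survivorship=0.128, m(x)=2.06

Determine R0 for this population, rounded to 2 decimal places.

7.07

lx·mx by age: 0, 2.2435, 2.432, 1.05774, 1.07694, 0.26368
R0 = Σ lx·mx = 7.07386 → 7.07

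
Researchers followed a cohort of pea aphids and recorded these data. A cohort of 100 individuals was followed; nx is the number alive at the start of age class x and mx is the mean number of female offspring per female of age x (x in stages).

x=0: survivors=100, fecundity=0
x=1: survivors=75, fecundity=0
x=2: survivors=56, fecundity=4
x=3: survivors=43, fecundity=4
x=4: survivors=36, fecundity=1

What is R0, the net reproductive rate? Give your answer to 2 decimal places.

lx = nx/n0 = nx/100: 1, 0.75, 0.56, 0.43, 0.36
lx·mx by age: 0, 0, 2.24, 1.72, 0.36
R0 = Σ lx·mx = 4.32 → 4.32

4.32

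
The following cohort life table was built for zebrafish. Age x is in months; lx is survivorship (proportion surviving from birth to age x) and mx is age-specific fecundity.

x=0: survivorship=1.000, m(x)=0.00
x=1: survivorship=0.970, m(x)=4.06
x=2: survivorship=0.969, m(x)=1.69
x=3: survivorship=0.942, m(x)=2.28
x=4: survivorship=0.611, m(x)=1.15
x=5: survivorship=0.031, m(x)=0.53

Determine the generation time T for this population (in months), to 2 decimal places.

1.96

lx·mx: 0, 3.9382, 1.63761, 2.14776, 0.70265, 0.01643 → R0 = 8.44265
x·lx·mx: 0, 3.9382, 3.27522, 6.44328, 2.8106, 0.08215 → Σ = 16.54945
T = 16.54945 / 8.44265 = 1.96022… → 1.96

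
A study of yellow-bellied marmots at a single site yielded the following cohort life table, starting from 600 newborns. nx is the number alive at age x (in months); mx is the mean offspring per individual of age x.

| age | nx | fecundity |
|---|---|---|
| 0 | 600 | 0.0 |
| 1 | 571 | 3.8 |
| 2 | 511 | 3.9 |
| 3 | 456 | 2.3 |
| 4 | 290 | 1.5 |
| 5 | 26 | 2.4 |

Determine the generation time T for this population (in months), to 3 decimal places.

lx = nx/n0 = nx/600: 1, 0.95167…, 0.85167…, 0.76, 0.48333…, 0.04333…
lx·mx: 0, 3.616333…, 3.3215…, 1.748, 0.725…, 0.104… → R0 = 9.514833…
x·lx·mx: 0, 3.616333…, 6.643…, 5.244, 2.9…, 0.52… → Σ = 18.923333…
T = 18.923333… / 9.514833… = 1.988824… → 1.989

1.989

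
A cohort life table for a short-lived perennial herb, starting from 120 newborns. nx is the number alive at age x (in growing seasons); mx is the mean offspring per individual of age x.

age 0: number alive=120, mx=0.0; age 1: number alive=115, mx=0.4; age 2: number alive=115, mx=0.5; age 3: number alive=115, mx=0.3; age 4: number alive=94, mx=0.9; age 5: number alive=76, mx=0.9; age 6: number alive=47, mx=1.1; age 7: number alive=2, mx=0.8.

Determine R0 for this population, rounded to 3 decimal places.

2.869

lx = nx/n0 = nx/120: 1, 0.95833…, 0.95833…, 0.95833…, 0.78333…, 0.63333…, 0.39167…, 0.01667…
lx·mx by age: 0, 0.383333…, 0.479167…, 0.2875…, 0.705…, 0.57…, 0.430833…, 0.013333…
R0 = Σ lx·mx = 2.869167… → 2.869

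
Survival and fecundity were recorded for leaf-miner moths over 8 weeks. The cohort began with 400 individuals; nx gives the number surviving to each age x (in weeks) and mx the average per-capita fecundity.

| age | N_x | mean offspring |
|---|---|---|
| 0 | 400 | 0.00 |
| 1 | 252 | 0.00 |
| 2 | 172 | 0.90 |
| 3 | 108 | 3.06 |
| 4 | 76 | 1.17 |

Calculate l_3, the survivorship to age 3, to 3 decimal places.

l_3 = n_3/n_0 = 108/400 = 0.27 → 0.270

0.270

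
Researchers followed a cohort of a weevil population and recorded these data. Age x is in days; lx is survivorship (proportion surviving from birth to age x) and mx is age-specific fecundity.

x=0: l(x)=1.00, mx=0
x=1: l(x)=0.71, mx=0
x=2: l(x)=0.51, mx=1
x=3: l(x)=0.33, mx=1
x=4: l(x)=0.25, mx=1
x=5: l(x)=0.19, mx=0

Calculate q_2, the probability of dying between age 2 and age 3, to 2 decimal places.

0.35

q_2 = (l_2 − l_3) / l_2 = (0.51 − 0.33) / 0.51
     = 0.18 / 0.51 = 0.352941… → 0.35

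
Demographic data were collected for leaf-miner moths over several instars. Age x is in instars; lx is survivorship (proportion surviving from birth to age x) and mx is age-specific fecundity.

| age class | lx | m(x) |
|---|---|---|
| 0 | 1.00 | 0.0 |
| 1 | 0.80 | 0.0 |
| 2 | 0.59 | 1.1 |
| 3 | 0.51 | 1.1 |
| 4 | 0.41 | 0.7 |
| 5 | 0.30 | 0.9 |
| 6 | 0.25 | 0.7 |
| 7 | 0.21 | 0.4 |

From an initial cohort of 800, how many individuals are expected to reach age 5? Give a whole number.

Expected survivors = N0 · l_5 = 800 × 0.30 = 240 → 240

240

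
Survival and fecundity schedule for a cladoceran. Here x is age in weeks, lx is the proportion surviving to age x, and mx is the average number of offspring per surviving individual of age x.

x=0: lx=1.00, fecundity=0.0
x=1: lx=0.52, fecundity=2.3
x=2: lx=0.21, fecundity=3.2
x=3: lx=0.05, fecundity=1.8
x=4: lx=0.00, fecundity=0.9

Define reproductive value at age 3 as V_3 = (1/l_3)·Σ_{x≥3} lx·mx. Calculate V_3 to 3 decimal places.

lx·mx for x ≥ 3: 0.09, 0 → sum = 0.09
V_3 = 0.09 / l_3 = 0.09 / 0.05 = 1.8 → 1.800

1.800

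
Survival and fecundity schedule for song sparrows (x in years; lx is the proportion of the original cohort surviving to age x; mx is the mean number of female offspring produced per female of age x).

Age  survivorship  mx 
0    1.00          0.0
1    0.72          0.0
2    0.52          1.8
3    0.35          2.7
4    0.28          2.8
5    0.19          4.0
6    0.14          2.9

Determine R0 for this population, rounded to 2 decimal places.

3.83

lx·mx by age: 0, 0, 0.936, 0.945, 0.784, 0.76, 0.406
R0 = Σ lx·mx = 3.831 → 3.83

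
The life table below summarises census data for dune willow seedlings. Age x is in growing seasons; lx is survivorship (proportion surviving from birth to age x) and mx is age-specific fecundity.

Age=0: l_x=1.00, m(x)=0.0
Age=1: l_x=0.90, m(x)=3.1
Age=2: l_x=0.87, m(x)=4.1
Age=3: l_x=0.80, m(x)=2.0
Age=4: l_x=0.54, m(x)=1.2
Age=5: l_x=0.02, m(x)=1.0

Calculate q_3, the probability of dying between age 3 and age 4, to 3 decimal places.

q_3 = (l_3 − l_4) / l_3 = (0.8 − 0.54) / 0.8
     = 0.26 / 0.8 = 0.325 → 0.325

0.325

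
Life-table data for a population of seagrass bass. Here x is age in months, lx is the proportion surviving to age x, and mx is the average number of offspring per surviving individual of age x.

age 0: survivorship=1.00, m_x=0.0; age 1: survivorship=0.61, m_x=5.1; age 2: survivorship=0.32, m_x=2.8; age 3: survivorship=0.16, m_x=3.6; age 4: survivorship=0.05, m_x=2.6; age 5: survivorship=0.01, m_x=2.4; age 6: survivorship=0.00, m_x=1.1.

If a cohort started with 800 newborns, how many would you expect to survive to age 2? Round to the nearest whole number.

Expected survivors = N0 · l_2 = 800 × 0.32 = 256 → 256

256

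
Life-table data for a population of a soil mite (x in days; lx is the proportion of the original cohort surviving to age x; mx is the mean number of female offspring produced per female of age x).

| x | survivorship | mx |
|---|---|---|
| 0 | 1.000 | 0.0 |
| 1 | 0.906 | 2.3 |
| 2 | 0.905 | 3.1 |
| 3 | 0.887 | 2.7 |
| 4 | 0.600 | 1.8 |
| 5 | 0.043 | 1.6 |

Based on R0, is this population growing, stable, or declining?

R0 = Σ lx·mx = 0 + 2.0838 + 2.8055 + 2.3949 + 1.08 + 0.0688 = 8.433
R0 > 1, so the population is growing.

growing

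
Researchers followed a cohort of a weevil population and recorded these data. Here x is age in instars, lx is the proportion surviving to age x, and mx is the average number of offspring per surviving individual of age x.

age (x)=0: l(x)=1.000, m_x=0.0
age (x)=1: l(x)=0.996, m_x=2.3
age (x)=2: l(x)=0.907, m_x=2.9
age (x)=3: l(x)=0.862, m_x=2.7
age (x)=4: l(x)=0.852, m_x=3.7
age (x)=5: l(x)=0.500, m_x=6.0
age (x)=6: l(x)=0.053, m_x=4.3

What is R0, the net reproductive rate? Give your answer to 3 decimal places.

lx·mx by age: 0, 2.2908, 2.6303, 2.3274, 3.1524, 3, 0.2279
R0 = Σ lx·mx = 13.6288 → 13.629

13.629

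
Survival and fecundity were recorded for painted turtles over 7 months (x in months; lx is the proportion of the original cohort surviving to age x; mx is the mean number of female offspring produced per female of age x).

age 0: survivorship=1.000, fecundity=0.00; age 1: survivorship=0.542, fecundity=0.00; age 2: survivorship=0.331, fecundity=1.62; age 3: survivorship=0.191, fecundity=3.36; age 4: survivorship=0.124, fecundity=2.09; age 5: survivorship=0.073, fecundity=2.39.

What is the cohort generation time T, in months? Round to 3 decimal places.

3.045

lx·mx: 0, 0, 0.53622, 0.64176, 0.25916, 0.17447 → R0 = 1.61161
x·lx·mx: 0, 0, 1.07244, 1.92528, 1.03664, 0.87235 → Σ = 4.90671
T = 4.90671 / 1.61161 = 3.044601… → 3.045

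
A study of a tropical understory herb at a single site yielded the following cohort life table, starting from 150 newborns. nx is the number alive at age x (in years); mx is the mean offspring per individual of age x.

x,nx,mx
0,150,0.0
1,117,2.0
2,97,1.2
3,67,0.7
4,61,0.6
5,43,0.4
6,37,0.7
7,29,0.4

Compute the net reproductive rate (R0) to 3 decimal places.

3.257

lx = nx/n0 = nx/150: 1, 0.78, 0.64667…, 0.44667…, 0.40667…, 0.28667…, 0.24667…, 0.19333…
lx·mx by age: 0, 1.56, 0.776…, 0.312667…, 0.244…, 0.114667…, 0.172667…, 0.077333…
R0 = Σ lx·mx = 3.257333… → 3.257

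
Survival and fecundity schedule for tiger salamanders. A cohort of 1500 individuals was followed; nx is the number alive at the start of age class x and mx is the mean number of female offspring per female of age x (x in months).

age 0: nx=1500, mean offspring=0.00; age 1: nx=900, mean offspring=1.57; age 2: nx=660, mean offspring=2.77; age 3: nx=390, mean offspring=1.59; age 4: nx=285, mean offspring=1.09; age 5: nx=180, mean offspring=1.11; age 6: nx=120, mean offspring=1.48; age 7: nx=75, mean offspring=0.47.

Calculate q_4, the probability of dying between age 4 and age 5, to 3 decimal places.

0.368

lx = nx/n0 = nx/1500: 1, 0.6, 0.44, 0.26, 0.19, 0.12, 0.08, 0.05
q_4 = (l_4 − l_5) / l_4 = (0.19 − 0.12) / 0.19
     = 0.07 / 0.19 = 0.368421… → 0.368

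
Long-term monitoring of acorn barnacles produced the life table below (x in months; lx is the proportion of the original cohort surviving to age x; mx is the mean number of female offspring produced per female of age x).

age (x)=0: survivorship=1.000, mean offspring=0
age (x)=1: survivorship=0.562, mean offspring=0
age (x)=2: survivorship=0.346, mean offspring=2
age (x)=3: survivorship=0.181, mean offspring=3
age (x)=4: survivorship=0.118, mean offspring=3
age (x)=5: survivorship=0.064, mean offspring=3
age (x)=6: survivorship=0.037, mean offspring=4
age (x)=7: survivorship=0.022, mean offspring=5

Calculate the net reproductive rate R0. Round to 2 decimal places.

2.04

lx·mx by age: 0, 0, 0.692, 0.543, 0.354, 0.192, 0.148, 0.11
R0 = Σ lx·mx = 2.039 → 2.04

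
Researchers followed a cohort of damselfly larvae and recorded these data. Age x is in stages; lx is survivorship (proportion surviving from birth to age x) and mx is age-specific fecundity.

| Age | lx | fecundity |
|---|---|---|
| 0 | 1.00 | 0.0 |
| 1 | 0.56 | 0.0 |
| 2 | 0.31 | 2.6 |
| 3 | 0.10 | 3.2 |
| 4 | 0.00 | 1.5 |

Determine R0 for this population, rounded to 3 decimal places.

1.126

lx·mx by age: 0, 0, 0.806, 0.32, 0
R0 = Σ lx·mx = 1.126 → 1.126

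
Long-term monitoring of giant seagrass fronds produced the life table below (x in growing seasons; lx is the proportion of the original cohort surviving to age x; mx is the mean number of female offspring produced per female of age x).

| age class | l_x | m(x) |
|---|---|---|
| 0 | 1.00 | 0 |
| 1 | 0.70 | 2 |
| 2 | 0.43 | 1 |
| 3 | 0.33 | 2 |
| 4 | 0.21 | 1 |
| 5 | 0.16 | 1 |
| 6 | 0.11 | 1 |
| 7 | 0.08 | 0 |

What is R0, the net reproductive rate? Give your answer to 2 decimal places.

2.97

lx·mx by age: 0, 1.4, 0.43, 0.66, 0.21, 0.16, 0.11, 0
R0 = Σ lx·mx = 2.97 → 2.97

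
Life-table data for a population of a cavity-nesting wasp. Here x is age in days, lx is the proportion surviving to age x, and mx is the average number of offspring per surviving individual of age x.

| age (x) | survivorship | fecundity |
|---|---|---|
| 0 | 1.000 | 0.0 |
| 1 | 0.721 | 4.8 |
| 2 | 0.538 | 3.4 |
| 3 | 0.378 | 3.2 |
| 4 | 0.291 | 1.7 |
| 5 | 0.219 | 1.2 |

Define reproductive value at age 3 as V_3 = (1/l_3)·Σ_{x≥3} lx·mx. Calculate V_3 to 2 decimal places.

5.20

lx·mx for x ≥ 3: 1.2096, 0.4947, 0.2628 → sum = 1.9671
V_3 = 1.9671 / l_3 = 1.9671 / 0.378 = 5.203968… → 5.20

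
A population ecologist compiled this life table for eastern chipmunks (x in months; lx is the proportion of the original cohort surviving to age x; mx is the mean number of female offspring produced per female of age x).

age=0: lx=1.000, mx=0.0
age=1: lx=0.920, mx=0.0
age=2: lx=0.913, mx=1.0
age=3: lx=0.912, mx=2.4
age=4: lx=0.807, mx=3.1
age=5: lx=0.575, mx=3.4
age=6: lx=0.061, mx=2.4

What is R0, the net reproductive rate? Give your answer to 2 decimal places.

lx·mx by age: 0, 0, 0.913, 2.1888, 2.5017, 1.955, 0.1464
R0 = Σ lx·mx = 7.7049 → 7.70

7.70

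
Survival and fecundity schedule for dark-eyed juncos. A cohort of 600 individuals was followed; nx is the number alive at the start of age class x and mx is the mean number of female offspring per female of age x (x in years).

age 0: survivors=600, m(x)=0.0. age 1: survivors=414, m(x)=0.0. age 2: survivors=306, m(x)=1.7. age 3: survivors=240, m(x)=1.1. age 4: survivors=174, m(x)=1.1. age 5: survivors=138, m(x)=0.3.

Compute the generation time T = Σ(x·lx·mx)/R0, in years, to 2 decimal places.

lx = nx/n0 = nx/600: 1, 0.69, 0.51, 0.4, 0.29, 0.23
lx·mx: 0, 0, 0.867, 0.44, 0.319, 0.069 → R0 = 1.695
x·lx·mx: 0, 0, 1.734, 1.32, 1.276, 0.345 → Σ = 4.675
T = 4.675 / 1.695 = 2.758112… → 2.76

2.76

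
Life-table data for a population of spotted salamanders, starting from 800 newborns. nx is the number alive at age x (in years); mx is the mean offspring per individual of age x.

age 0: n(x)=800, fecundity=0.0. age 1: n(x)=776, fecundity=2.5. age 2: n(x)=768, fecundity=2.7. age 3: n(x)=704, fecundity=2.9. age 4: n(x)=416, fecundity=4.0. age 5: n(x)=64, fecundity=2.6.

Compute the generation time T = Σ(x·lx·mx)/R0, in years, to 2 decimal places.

lx = nx/n0 = nx/800: 1, 0.97, 0.96, 0.88, 0.52, 0.08
lx·mx: 0, 2.425, 2.592, 2.552, 2.08, 0.208 → R0 = 9.857
x·lx·mx: 0, 2.425, 5.184, 7.656, 8.32, 1.04 → Σ = 24.625
T = 24.625 / 9.857 = 2.498225… → 2.50

2.50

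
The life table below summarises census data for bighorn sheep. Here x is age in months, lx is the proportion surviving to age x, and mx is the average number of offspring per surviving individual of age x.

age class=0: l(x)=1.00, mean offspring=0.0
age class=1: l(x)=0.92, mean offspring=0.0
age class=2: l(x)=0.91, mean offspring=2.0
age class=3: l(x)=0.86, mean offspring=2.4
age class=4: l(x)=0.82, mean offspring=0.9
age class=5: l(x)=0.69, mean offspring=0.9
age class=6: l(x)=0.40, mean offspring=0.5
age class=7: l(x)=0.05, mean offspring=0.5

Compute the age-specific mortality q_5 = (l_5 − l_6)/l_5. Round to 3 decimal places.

q_5 = (l_5 − l_6) / l_5 = (0.69 − 0.4) / 0.69
     = 0.29 / 0.69 = 0.42029… → 0.420

0.420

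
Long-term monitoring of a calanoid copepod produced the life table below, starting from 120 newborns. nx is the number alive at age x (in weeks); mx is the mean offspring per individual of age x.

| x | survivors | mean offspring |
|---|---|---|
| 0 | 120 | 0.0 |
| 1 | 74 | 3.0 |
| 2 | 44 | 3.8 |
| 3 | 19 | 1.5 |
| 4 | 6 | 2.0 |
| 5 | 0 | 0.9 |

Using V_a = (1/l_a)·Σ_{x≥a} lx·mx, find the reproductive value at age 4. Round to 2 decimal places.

2.00

lx = nx/n0 = nx/120: 1, 0.61667…, 0.36667…, 0.15833…, 0.05, 0
lx·mx for x ≥ 4: 0.1, 0 → sum = 0.1
V_4 = 0.1 / l_4 = 0.1 / 0.05 = 2 → 2.00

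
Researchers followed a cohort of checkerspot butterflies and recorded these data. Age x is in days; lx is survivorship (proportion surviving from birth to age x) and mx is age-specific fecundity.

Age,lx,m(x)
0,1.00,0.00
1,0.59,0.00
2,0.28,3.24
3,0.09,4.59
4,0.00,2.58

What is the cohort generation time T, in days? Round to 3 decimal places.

lx·mx: 0, 0, 0.9072, 0.4131, 0 → R0 = 1.3203
x·lx·mx: 0, 0, 1.8144, 1.2393, 0 → Σ = 3.0537
T = 3.0537 / 1.3203 = 2.312883… → 2.313

2.313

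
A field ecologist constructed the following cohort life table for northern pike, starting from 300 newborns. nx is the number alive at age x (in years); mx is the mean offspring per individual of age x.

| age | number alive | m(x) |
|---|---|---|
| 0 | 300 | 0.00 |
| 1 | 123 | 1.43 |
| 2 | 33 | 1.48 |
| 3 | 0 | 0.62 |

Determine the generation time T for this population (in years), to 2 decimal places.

1.22

lx = nx/n0 = nx/300: 1, 0.41, 0.11, 0
lx·mx: 0, 0.5863, 0.1628, 0 → R0 = 0.7491
x·lx·mx: 0, 0.5863, 0.3256, 0 → Σ = 0.9119
T = 0.9119 / 0.7491 = 1.217327… → 1.22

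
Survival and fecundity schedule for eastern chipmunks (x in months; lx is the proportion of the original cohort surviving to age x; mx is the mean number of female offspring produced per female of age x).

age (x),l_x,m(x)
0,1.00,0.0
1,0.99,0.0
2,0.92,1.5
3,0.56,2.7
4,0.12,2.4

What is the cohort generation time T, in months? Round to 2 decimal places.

2.66

lx·mx: 0, 0, 1.38, 1.512, 0.288 → R0 = 3.18
x·lx·mx: 0, 0, 2.76, 4.536, 1.152 → Σ = 8.448
T = 8.448 / 3.18 = 2.656604… → 2.66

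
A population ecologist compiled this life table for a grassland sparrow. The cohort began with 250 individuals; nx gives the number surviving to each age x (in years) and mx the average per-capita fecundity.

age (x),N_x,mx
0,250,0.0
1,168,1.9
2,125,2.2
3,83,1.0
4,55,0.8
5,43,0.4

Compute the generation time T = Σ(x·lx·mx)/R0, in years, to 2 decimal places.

lx = nx/n0 = nx/250: 1, 0.672, 0.5, 0.332, 0.22, 0.172
lx·mx: 0, 1.2768, 1.1, 0.332, 0.176, 0.0688 → R0 = 2.9536
x·lx·mx: 0, 1.2768, 2.2, 0.996, 0.704, 0.344 → Σ = 5.5208
T = 5.5208 / 2.9536 = 1.869177… → 1.87

1.87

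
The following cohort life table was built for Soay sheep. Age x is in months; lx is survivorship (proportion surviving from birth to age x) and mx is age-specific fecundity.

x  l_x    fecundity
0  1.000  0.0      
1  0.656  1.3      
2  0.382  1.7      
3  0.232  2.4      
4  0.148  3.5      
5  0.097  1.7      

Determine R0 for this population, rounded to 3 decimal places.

lx·mx by age: 0, 0.8528, 0.6494, 0.5568, 0.518, 0.1649
R0 = Σ lx·mx = 2.7419 → 2.742

2.742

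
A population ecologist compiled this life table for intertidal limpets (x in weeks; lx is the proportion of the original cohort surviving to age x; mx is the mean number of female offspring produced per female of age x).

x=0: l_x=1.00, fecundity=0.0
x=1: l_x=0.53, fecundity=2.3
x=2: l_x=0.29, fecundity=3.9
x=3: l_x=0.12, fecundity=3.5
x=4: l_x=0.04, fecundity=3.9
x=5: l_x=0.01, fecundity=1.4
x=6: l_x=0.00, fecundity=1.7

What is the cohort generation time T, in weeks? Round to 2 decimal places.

lx·mx: 0, 1.219, 1.131, 0.42, 0.156, 0.014, 0 → R0 = 2.94
x·lx·mx: 0, 1.219, 2.262, 1.26, 0.624, 0.07, 0 → Σ = 5.435
T = 5.435 / 2.94 = 1.848639… → 1.85

1.85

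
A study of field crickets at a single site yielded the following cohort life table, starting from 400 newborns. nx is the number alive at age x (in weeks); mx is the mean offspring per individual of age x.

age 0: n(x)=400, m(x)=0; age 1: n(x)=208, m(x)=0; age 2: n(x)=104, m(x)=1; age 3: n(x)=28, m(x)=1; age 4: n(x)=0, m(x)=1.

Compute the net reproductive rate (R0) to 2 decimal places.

lx = nx/n0 = nx/400: 1, 0.52, 0.26, 0.07, 0
lx·mx by age: 0, 0, 0.26, 0.07, 0
R0 = Σ lx·mx = 0.33 → 0.33

0.33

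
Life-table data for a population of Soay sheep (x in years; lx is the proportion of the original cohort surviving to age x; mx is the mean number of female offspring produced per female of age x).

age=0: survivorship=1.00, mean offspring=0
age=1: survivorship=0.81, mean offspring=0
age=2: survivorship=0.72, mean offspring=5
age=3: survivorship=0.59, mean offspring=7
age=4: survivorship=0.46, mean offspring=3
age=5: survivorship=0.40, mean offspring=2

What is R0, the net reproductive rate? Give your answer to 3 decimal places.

9.910

lx·mx by age: 0, 0, 3.6, 4.13, 1.38, 0.8
R0 = Σ lx·mx = 9.91 → 9.910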